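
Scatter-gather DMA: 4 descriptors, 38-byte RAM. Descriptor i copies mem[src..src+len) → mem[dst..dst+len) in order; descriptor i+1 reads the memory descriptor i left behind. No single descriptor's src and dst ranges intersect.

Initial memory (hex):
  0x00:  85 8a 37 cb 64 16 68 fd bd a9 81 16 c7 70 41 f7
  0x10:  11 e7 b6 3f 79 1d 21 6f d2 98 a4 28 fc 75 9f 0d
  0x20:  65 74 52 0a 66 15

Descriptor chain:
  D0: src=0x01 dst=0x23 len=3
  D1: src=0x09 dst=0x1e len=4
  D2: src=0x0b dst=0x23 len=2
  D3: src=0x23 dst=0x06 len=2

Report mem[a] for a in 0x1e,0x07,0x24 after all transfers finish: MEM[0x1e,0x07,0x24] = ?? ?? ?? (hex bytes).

MEM[0x1e,0x07,0x24] = a9 c7 c7

[0] 0x01->0x23 len=3 : 8a 37 cb
[1] 0x09->0x1e len=4 : a9 81 16 c7
[2] 0x0b->0x23 len=2 : 16 c7
[3] 0x23->0x06 len=2 : 16 c7
query mem[0x1e]=0xa9, mem[0x07]=0xc7, mem[0x24]=0xc7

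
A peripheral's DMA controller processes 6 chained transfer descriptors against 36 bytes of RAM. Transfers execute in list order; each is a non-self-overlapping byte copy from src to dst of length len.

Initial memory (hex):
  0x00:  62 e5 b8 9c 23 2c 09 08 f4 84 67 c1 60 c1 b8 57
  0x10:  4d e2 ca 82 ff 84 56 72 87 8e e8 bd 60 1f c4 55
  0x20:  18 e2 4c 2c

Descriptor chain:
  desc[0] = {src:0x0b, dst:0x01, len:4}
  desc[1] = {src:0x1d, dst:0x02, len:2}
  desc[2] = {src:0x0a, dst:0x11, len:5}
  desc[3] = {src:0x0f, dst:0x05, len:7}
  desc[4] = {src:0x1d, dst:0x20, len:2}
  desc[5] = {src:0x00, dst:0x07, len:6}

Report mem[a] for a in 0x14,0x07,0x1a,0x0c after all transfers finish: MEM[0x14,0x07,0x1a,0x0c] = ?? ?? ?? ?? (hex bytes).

#0 dst[0x01+4] := {0xc1,0x60,0xc1,0xb8}
#1 dst[0x02+2] := {0x1f,0xc4}
#2 dst[0x11+5] := {0x67,0xc1,0x60,0xc1,0xb8}
#3 dst[0x05+7] := {0x57,0x4d,0x67,0xc1,0x60,0xc1,0xb8}
#4 dst[0x20+2] := {0x1f,0xc4}
#5 dst[0x07+6] := {0x62,0xc1,0x1f,0xc4,0xb8,0x57}
query mem[0x14]=0xc1, mem[0x07]=0x62, mem[0x1a]=0xe8, mem[0x0c]=0x57

MEM[0x14,0x07,0x1a,0x0c] = c1 62 e8 57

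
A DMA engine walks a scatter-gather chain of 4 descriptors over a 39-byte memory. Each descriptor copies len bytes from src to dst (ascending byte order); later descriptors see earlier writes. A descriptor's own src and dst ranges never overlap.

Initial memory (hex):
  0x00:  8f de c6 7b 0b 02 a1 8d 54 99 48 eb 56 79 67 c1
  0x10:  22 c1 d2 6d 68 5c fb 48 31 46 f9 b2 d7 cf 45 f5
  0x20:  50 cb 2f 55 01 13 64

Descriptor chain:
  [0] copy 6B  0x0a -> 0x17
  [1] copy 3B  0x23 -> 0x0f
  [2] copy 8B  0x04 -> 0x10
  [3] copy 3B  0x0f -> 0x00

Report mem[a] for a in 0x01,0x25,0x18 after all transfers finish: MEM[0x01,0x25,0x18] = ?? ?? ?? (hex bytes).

MEM[0x01,0x25,0x18] = 0b 13 eb

[0] 0x0a->0x17 len=6 : 48 eb 56 79 67 c1
[1] 0x23->0x0f len=3 : 55 01 13
[2] 0x04->0x10 len=8 : 0b 02 a1 8d 54 99 48 eb
[3] 0x0f->0x00 len=3 : 55 0b 02
query mem[0x01]=0x0b, mem[0x25]=0x13, mem[0x18]=0xeb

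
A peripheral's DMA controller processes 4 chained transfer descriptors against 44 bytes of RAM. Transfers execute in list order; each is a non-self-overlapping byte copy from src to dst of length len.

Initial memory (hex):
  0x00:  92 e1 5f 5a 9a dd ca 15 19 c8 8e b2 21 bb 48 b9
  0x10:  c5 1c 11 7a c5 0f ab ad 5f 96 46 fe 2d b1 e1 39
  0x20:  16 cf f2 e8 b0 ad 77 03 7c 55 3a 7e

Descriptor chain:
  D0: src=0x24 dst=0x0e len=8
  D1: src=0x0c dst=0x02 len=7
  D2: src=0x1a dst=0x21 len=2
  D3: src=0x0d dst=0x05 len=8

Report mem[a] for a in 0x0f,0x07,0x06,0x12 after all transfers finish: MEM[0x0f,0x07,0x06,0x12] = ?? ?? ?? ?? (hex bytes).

MEM[0x0f,0x07,0x06,0x12] = ad ad b0 7c

#0 dst[0x0e+8] := {0xb0,0xad,0x77,0x03,0x7c,0x55,0x3a,0x7e}
#1 dst[0x02+7] := {0x21,0xbb,0xb0,0xad,0x77,0x03,0x7c}
#2 dst[0x21+2] := {0x46,0xfe}
#3 dst[0x05+8] := {0xbb,0xb0,0xad,0x77,0x03,0x7c,0x55,0x3a}
query mem[0x0f]=0xad, mem[0x07]=0xad, mem[0x06]=0xb0, mem[0x12]=0x7c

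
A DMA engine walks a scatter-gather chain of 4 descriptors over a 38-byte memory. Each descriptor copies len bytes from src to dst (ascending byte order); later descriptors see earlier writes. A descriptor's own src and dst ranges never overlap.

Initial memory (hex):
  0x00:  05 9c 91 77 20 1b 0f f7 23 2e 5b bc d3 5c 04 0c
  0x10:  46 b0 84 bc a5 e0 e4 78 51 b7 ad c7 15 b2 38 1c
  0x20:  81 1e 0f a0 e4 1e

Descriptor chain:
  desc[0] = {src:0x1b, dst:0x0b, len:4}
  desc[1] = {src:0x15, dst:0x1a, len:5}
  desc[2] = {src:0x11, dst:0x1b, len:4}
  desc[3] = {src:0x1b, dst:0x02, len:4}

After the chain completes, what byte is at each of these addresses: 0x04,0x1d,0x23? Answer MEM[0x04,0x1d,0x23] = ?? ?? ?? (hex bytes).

  after D0: wrote 4B at 0x0b = c715b238
  after D1: wrote 5B at 0x1a = e0e47851b7
  after D2: wrote 4B at 0x1b = b084bca5
  after D3: wrote 4B at 0x02 = b084bca5
query mem[0x04]=0xbc, mem[0x1d]=0xbc, mem[0x23]=0xa0

MEM[0x04,0x1d,0x23] = bc bc a0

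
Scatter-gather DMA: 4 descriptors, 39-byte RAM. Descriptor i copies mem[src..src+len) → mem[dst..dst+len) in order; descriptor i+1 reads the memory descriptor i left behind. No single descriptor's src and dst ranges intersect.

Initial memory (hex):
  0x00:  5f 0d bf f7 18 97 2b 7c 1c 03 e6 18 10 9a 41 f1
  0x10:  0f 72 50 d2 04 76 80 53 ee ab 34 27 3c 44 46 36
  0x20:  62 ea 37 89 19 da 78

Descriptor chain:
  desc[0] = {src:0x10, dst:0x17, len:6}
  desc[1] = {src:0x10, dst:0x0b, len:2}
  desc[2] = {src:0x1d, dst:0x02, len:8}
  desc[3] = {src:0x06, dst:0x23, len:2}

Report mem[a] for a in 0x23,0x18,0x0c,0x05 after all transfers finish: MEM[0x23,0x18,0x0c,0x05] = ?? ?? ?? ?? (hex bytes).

  after D0: wrote 6B at 0x17 = 0f7250d20476
  after D1: wrote 2B at 0x0b = 0f72
  after D2: wrote 8B at 0x02 = 44463662ea378919
  after D3: wrote 2B at 0x23 = ea37
query mem[0x23]=0xea, mem[0x18]=0x72, mem[0x0c]=0x72, mem[0x05]=0x62

MEM[0x23,0x18,0x0c,0x05] = ea 72 72 62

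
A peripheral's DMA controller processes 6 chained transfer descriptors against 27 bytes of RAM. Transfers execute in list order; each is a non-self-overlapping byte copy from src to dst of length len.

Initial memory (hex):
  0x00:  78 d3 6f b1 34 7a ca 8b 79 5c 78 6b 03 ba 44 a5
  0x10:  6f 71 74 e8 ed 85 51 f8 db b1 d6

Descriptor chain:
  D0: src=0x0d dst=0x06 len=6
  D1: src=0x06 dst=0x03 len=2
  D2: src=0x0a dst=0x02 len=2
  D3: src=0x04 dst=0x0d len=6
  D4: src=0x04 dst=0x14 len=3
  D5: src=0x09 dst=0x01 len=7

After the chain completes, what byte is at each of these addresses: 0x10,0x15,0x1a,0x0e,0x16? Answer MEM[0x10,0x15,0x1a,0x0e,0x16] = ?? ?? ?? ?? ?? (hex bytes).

MEM[0x10,0x15,0x1a,0x0e,0x16] = 44 7a d6 7a ba

D0: mem[0x06..0x0b] <- [ba 44 a5 6f 71 74]
D1: mem[0x03..0x04] <- [ba 44]
D2: mem[0x02..0x03] <- [71 74]
D3: mem[0x0d..0x12] <- [44 7a ba 44 a5 6f]
D4: mem[0x14..0x16] <- [44 7a ba]
D5: mem[0x01..0x07] <- [6f 71 74 03 44 7a ba]
query mem[0x10]=0x44, mem[0x15]=0x7a, mem[0x1a]=0xd6, mem[0x0e]=0x7a, mem[0x16]=0xba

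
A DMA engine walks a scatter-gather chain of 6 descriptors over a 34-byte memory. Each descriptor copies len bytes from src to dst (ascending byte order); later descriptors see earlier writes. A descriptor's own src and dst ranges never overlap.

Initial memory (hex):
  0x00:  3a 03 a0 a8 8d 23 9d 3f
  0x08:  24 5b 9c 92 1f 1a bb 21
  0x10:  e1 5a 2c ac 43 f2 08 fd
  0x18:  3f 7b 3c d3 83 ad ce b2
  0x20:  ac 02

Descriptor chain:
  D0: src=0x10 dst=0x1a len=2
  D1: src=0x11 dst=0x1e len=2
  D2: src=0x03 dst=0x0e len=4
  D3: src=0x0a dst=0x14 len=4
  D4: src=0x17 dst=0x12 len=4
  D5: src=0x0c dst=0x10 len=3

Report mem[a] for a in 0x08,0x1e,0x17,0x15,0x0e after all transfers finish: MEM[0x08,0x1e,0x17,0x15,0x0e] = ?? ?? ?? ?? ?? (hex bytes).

MEM[0x08,0x1e,0x17,0x15,0x0e] = 24 5a 1a e1 a8

  after D0: wrote 2B at 0x1a = e15a
  after D1: wrote 2B at 0x1e = 5a2c
  after D2: wrote 4B at 0x0e = a88d239d
  after D3: wrote 4B at 0x14 = 9c921f1a
  after D4: wrote 4B at 0x12 = 1a3f7be1
  after D5: wrote 3B at 0x10 = 1f1aa8
query mem[0x08]=0x24, mem[0x1e]=0x5a, mem[0x17]=0x1a, mem[0x15]=0xe1, mem[0x0e]=0xa8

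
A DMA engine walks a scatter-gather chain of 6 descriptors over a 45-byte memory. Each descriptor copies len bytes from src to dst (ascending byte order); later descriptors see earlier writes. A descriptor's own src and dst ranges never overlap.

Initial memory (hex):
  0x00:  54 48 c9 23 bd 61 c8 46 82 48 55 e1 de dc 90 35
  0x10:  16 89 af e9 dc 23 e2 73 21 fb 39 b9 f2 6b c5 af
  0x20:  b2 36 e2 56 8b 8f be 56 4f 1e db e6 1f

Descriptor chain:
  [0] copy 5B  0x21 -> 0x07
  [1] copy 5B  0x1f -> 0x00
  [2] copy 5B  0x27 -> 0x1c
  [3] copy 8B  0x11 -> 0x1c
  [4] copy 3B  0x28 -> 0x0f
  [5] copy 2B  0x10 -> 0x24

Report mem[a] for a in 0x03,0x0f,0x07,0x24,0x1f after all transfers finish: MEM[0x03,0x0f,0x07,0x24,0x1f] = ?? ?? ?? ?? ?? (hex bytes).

MEM[0x03,0x0f,0x07,0x24,0x1f] = e2 4f 36 1e dc

  after D0: wrote 5B at 0x07 = 36e2568b8f
  after D1: wrote 5B at 0x00 = afb236e256
  after D2: wrote 5B at 0x1c = 564f1edbe6
  after D3: wrote 8B at 0x1c = 89afe9dc23e27321
  after D4: wrote 3B at 0x0f = 4f1edb
  after D5: wrote 2B at 0x24 = 1edb
query mem[0x03]=0xe2, mem[0x0f]=0x4f, mem[0x07]=0x36, mem[0x24]=0x1e, mem[0x1f]=0xdc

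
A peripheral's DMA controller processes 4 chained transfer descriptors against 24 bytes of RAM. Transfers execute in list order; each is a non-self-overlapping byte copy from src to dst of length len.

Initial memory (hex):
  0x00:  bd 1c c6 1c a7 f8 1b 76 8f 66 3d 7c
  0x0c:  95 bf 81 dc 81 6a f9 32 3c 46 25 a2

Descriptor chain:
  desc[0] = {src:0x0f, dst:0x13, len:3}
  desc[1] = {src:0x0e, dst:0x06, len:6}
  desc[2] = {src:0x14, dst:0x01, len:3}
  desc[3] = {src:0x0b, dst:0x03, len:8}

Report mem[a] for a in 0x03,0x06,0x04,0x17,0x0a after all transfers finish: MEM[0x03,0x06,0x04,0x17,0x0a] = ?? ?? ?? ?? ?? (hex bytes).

  after D0: wrote 3B at 0x13 = dc816a
  after D1: wrote 6B at 0x06 = 81dc816af9dc
  after D2: wrote 3B at 0x01 = 816a25
  after D3: wrote 8B at 0x03 = dc95bf81dc816af9
query mem[0x03]=0xdc, mem[0x06]=0x81, mem[0x04]=0x95, mem[0x17]=0xa2, mem[0x0a]=0xf9

MEM[0x03,0x06,0x04,0x17,0x0a] = dc 81 95 a2 f9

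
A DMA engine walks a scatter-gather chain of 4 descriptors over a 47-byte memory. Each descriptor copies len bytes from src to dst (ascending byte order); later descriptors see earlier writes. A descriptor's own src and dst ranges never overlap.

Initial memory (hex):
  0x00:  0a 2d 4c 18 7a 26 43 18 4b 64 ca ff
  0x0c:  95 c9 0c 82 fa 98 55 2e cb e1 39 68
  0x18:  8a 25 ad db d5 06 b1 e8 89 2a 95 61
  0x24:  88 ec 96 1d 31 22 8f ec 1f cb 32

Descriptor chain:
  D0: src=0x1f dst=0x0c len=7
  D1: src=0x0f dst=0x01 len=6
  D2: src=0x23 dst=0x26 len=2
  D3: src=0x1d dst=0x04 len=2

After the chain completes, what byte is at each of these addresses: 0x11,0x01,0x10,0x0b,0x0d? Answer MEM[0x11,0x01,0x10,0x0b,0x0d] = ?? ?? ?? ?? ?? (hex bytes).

MEM[0x11,0x01,0x10,0x0b,0x0d] = 88 95 61 ff 89

[0] 0x1f->0x0c len=7 : e8 89 2a 95 61 88 ec
[1] 0x0f->0x01 len=6 : 95 61 88 ec 2e cb
[2] 0x23->0x26 len=2 : 61 88
[3] 0x1d->0x04 len=2 : 06 b1
query mem[0x11]=0x88, mem[0x01]=0x95, mem[0x10]=0x61, mem[0x0b]=0xff, mem[0x0d]=0x89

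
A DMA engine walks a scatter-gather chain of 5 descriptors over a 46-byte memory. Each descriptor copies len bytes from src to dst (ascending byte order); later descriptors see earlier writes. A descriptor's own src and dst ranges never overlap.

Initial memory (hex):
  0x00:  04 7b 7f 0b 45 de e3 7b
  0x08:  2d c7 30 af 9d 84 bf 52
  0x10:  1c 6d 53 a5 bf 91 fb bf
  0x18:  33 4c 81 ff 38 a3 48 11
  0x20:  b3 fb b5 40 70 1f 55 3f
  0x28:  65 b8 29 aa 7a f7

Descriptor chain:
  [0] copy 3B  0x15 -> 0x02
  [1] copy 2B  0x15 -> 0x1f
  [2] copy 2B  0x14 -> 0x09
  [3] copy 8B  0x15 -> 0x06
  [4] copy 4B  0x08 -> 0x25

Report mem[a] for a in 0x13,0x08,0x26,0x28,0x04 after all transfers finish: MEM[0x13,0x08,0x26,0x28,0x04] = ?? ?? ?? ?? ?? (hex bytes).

MEM[0x13,0x08,0x26,0x28,0x04] = a5 bf 33 81 bf

D0: mem[0x02..0x04] <- [91 fb bf]
D1: mem[0x1f..0x20] <- [91 fb]
D2: mem[0x09..0x0a] <- [bf 91]
D3: mem[0x06..0x0d] <- [91 fb bf 33 4c 81 ff 38]
D4: mem[0x25..0x28] <- [bf 33 4c 81]
query mem[0x13]=0xa5, mem[0x08]=0xbf, mem[0x26]=0x33, mem[0x28]=0x81, mem[0x04]=0xbf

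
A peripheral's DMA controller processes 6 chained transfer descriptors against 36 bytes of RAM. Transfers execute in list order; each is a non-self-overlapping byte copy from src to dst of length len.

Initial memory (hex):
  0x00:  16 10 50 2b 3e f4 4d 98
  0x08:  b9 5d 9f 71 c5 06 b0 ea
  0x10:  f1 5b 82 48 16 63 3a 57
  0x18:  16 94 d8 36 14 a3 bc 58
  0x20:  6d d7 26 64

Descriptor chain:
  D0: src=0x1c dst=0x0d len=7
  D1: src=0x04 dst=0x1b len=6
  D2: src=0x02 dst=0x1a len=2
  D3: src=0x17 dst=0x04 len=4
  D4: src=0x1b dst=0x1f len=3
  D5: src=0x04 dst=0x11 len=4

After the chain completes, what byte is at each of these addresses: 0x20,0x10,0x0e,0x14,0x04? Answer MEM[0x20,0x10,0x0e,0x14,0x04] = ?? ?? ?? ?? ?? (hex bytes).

D0: mem[0x0d..0x13] <- [14 a3 bc 58 6d d7 26]
D1: mem[0x1b..0x20] <- [3e f4 4d 98 b9 5d]
D2: mem[0x1a..0x1b] <- [50 2b]
D3: mem[0x04..0x07] <- [57 16 94 50]
D4: mem[0x1f..0x21] <- [2b f4 4d]
D5: mem[0x11..0x14] <- [57 16 94 50]
query mem[0x20]=0xf4, mem[0x10]=0x58, mem[0x0e]=0xa3, mem[0x14]=0x50, mem[0x04]=0x57

MEM[0x20,0x10,0x0e,0x14,0x04] = f4 58 a3 50 57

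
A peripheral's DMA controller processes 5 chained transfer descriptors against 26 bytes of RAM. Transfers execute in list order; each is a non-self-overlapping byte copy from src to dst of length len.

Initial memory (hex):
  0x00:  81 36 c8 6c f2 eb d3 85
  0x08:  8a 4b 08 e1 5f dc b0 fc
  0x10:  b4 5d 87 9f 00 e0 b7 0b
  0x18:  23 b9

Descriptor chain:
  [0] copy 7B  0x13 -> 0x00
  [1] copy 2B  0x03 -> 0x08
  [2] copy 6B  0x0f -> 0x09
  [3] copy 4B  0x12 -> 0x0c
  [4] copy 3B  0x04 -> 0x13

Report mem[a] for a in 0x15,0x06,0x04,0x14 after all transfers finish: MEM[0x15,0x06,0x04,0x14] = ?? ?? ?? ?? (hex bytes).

[0] 0x13->0x00 len=7 : 9f 00 e0 b7 0b 23 b9
[1] 0x03->0x08 len=2 : b7 0b
[2] 0x0f->0x09 len=6 : fc b4 5d 87 9f 00
[3] 0x12->0x0c len=4 : 87 9f 00 e0
[4] 0x04->0x13 len=3 : 0b 23 b9
query mem[0x15]=0xb9, mem[0x06]=0xb9, mem[0x04]=0x0b, mem[0x14]=0x23

MEM[0x15,0x06,0x04,0x14] = b9 b9 0b 23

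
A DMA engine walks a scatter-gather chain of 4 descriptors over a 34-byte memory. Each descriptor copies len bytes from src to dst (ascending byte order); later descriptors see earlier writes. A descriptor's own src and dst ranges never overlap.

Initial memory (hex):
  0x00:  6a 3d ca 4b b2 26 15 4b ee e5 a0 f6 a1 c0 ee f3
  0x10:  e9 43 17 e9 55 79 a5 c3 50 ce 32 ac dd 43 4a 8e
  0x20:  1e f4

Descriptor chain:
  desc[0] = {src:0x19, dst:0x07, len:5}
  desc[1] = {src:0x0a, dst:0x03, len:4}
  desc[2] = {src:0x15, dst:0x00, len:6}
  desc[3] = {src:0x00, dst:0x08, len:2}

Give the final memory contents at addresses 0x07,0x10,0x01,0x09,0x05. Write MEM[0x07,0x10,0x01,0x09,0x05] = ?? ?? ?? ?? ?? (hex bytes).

[0] 0x19->0x07 len=5 : ce 32 ac dd 43
[1] 0x0a->0x03 len=4 : dd 43 a1 c0
[2] 0x15->0x00 len=6 : 79 a5 c3 50 ce 32
[3] 0x00->0x08 len=2 : 79 a5
query mem[0x07]=0xce, mem[0x10]=0xe9, mem[0x01]=0xa5, mem[0x09]=0xa5, mem[0x05]=0x32

MEM[0x07,0x10,0x01,0x09,0x05] = ce e9 a5 a5 32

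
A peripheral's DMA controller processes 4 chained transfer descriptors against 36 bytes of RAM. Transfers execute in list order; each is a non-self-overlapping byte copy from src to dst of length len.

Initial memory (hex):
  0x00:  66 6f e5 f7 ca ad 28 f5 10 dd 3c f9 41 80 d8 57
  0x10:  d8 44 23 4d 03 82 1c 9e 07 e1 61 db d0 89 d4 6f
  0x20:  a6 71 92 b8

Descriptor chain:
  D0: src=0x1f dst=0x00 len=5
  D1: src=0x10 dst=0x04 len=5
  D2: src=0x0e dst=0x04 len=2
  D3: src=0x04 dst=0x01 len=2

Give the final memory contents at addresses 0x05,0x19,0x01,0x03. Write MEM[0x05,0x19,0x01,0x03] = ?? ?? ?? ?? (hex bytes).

  after D0: wrote 5B at 0x00 = 6fa67192b8
  after D1: wrote 5B at 0x04 = d844234d03
  after D2: wrote 2B at 0x04 = d857
  after D3: wrote 2B at 0x01 = d857
query mem[0x05]=0x57, mem[0x19]=0xe1, mem[0x01]=0xd8, mem[0x03]=0x92

MEM[0x05,0x19,0x01,0x03] = 57 e1 d8 92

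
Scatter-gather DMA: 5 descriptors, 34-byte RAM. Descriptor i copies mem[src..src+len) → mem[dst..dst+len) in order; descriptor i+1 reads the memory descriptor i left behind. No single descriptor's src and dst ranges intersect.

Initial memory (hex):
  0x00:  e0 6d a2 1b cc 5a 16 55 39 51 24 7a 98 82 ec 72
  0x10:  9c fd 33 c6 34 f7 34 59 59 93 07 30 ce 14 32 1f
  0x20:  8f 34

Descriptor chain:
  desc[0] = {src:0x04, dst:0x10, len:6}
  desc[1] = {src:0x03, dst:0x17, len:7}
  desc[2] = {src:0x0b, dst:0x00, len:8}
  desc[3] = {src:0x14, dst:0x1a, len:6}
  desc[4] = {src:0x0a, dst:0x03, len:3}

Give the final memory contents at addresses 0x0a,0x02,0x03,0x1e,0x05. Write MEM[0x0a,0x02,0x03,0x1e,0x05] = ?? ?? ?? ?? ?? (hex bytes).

MEM[0x0a,0x02,0x03,0x1e,0x05] = 24 82 24 cc 98

#0 dst[0x10+6] := {0xcc,0x5a,0x16,0x55,0x39,0x51}
#1 dst[0x17+7] := {0x1b,0xcc,0x5a,0x16,0x55,0x39,0x51}
#2 dst[0x00+8] := {0x7a,0x98,0x82,0xec,0x72,0xcc,0x5a,0x16}
#3 dst[0x1a+6] := {0x39,0x51,0x34,0x1b,0xcc,0x5a}
#4 dst[0x03+3] := {0x24,0x7a,0x98}
query mem[0x0a]=0x24, mem[0x02]=0x82, mem[0x03]=0x24, mem[0x1e]=0xcc, mem[0x05]=0x98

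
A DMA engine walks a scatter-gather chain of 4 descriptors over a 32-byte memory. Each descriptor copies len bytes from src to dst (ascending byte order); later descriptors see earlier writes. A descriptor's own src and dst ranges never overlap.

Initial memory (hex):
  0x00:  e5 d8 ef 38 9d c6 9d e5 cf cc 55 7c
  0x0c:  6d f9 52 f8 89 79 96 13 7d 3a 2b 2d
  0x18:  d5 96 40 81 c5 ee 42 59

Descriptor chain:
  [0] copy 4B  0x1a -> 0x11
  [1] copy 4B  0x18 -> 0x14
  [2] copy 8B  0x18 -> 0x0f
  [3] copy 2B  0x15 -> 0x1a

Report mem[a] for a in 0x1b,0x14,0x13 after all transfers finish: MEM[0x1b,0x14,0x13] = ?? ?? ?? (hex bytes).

D0: mem[0x11..0x14] <- [40 81 c5 ee]
D1: mem[0x14..0x17] <- [d5 96 40 81]
D2: mem[0x0f..0x16] <- [d5 96 40 81 c5 ee 42 59]
D3: mem[0x1a..0x1b] <- [42 59]
query mem[0x1b]=0x59, mem[0x14]=0xee, mem[0x13]=0xc5

MEM[0x1b,0x14,0x13] = 59 ee c5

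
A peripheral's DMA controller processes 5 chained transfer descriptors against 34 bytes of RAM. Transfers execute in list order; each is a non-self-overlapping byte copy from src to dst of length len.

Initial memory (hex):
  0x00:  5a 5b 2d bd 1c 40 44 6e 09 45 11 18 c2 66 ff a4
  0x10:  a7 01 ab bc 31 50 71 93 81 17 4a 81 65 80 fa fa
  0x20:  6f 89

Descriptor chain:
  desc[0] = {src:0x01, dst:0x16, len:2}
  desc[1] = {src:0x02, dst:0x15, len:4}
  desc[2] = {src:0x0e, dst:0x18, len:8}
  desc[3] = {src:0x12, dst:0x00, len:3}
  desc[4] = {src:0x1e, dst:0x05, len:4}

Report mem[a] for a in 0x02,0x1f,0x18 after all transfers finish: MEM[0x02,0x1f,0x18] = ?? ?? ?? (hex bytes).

  after D0: wrote 2B at 0x16 = 5b2d
  after D1: wrote 4B at 0x15 = 2dbd1c40
  after D2: wrote 8B at 0x18 = ffa4a701abbc312d
  after D3: wrote 3B at 0x00 = abbc31
  after D4: wrote 4B at 0x05 = 312d6f89
query mem[0x02]=0x31, mem[0x1f]=0x2d, mem[0x18]=0xff

MEM[0x02,0x1f,0x18] = 31 2d ff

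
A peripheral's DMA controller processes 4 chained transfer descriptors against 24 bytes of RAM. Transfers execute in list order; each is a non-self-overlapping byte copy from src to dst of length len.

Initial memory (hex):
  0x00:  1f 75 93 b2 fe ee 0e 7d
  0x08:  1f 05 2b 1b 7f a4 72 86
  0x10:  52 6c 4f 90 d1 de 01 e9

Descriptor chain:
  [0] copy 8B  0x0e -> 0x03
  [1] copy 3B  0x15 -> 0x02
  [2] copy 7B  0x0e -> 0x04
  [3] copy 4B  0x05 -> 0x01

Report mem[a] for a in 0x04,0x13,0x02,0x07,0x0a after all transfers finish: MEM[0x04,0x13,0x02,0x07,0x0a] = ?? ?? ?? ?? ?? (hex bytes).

MEM[0x04,0x13,0x02,0x07,0x0a] = 4f 90 52 6c d1

  after D0: wrote 8B at 0x03 = 7286526c4f90d1de
  after D1: wrote 3B at 0x02 = de01e9
  after D2: wrote 7B at 0x04 = 7286526c4f90d1
  after D3: wrote 4B at 0x01 = 86526c4f
query mem[0x04]=0x4f, mem[0x13]=0x90, mem[0x02]=0x52, mem[0x07]=0x6c, mem[0x0a]=0xd1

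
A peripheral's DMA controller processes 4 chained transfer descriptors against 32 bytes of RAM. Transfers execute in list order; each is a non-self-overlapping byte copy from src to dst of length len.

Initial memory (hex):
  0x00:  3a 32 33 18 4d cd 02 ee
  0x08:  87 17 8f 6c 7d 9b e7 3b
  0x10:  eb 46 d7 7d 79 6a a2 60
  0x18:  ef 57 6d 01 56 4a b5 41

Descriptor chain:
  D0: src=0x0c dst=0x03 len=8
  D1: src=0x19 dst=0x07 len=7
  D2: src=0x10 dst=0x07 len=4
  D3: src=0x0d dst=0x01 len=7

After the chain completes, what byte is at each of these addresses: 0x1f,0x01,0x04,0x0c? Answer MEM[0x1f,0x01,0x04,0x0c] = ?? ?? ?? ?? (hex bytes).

  after D0: wrote 8B at 0x03 = 7d9be73beb46d77d
  after D1: wrote 7B at 0x07 = 576d01564ab541
  after D2: wrote 4B at 0x07 = eb46d77d
  after D3: wrote 7B at 0x01 = 41e73beb46d77d
query mem[0x1f]=0x41, mem[0x01]=0x41, mem[0x04]=0xeb, mem[0x0c]=0xb5

MEM[0x1f,0x01,0x04,0x0c] = 41 41 eb b5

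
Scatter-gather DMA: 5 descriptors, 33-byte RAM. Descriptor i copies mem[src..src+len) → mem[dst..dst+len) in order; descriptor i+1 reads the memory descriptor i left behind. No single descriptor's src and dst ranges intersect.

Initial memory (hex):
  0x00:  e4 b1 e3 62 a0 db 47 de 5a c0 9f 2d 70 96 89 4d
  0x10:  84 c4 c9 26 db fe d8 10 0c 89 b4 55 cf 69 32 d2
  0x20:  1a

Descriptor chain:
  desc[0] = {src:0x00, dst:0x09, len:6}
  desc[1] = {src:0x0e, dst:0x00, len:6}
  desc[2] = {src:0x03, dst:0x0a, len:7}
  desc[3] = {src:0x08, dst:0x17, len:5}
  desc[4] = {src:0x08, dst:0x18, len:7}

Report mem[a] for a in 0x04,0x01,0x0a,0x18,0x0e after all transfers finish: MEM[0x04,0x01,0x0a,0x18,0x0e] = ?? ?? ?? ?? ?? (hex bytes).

MEM[0x04,0x01,0x0a,0x18,0x0e] = c9 4d c4 5a de

  after D0: wrote 6B at 0x09 = e4b1e362a0db
  after D1: wrote 6B at 0x00 = db4d84c4c926
  after D2: wrote 7B at 0x0a = c4c92647de5ae4
  after D3: wrote 5B at 0x17 = 5ae4c4c926
  after D4: wrote 7B at 0x18 = 5ae4c4c92647de
query mem[0x04]=0xc9, mem[0x01]=0x4d, mem[0x0a]=0xc4, mem[0x18]=0x5a, mem[0x0e]=0xde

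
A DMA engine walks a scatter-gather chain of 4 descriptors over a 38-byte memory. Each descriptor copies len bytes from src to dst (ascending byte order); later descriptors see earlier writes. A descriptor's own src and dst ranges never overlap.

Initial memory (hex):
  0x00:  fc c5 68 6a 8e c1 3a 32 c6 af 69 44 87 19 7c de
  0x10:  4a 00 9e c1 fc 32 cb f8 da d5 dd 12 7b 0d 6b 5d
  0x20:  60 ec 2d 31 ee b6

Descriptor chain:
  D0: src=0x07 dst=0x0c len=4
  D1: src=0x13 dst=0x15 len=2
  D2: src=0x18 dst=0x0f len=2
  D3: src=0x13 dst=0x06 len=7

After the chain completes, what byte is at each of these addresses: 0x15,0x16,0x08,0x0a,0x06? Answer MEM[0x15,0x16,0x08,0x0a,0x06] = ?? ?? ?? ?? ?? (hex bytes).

[0] 0x07->0x0c len=4 : 32 c6 af 69
[1] 0x13->0x15 len=2 : c1 fc
[2] 0x18->0x0f len=2 : da d5
[3] 0x13->0x06 len=7 : c1 fc c1 fc f8 da d5
query mem[0x15]=0xc1, mem[0x16]=0xfc, mem[0x08]=0xc1, mem[0x0a]=0xf8, mem[0x06]=0xc1

MEM[0x15,0x16,0x08,0x0a,0x06] = c1 fc c1 f8 c1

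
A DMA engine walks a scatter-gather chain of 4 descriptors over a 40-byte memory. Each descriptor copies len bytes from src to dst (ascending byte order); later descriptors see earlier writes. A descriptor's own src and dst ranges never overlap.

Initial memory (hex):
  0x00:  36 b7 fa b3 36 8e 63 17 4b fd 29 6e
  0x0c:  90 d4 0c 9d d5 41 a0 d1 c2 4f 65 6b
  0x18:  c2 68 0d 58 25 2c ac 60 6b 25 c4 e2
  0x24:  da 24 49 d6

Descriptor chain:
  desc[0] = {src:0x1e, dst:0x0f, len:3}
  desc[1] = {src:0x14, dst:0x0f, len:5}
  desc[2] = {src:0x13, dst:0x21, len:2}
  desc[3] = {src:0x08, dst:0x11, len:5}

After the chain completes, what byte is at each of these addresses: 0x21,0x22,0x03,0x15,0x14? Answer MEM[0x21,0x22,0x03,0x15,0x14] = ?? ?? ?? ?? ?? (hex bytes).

#0 dst[0x0f+3] := {0xac,0x60,0x6b}
#1 dst[0x0f+5] := {0xc2,0x4f,0x65,0x6b,0xc2}
#2 dst[0x21+2] := {0xc2,0xc2}
#3 dst[0x11+5] := {0x4b,0xfd,0x29,0x6e,0x90}
query mem[0x21]=0xc2, mem[0x22]=0xc2, mem[0x03]=0xb3, mem[0x15]=0x90, mem[0x14]=0x6e

MEM[0x21,0x22,0x03,0x15,0x14] = c2 c2 b3 90 6e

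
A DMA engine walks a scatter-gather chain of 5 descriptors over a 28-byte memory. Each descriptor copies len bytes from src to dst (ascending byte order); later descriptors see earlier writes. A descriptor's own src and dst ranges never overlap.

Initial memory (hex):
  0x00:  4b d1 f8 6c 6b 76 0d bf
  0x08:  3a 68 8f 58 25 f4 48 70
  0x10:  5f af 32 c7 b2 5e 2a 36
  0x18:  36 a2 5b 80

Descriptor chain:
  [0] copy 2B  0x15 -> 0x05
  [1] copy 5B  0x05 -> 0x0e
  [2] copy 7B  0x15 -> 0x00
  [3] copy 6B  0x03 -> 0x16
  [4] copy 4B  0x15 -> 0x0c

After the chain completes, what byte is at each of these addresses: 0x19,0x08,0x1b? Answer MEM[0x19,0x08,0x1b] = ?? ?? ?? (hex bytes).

  after D0: wrote 2B at 0x05 = 5e2a
  after D1: wrote 5B at 0x0e = 5e2abf3a68
  after D2: wrote 7B at 0x00 = 5e2a3636a25b80
  after D3: wrote 6B at 0x16 = 36a25b80bf3a
  after D4: wrote 4B at 0x0c = 5e36a25b
query mem[0x19]=0x80, mem[0x08]=0x3a, mem[0x1b]=0x3a

MEM[0x19,0x08,0x1b] = 80 3a 3a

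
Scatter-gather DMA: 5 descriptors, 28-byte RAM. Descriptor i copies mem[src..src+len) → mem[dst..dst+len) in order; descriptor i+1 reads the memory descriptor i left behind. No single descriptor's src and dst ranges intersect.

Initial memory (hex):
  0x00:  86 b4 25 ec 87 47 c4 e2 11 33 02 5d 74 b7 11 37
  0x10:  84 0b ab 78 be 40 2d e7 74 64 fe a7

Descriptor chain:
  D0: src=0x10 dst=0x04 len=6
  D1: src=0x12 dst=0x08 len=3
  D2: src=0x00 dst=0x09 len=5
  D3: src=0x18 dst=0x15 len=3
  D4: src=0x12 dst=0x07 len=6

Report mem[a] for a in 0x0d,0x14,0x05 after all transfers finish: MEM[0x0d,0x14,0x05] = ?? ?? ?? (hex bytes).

#0 dst[0x04+6] := {0x84,0x0b,0xab,0x78,0xbe,0x40}
#1 dst[0x08+3] := {0xab,0x78,0xbe}
#2 dst[0x09+5] := {0x86,0xb4,0x25,0xec,0x84}
#3 dst[0x15+3] := {0x74,0x64,0xfe}
#4 dst[0x07+6] := {0xab,0x78,0xbe,0x74,0x64,0xfe}
query mem[0x0d]=0x84, mem[0x14]=0xbe, mem[0x05]=0x0b

MEM[0x0d,0x14,0x05] = 84 be 0b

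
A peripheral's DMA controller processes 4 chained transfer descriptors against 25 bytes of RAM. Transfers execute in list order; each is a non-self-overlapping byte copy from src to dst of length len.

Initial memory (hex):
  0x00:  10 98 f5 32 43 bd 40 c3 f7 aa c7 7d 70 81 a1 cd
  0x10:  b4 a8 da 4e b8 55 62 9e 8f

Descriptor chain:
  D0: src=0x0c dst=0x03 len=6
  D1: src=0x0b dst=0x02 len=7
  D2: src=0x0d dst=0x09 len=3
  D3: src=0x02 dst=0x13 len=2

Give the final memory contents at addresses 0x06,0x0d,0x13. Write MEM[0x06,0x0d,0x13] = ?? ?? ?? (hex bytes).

D0: mem[0x03..0x08] <- [70 81 a1 cd b4 a8]
D1: mem[0x02..0x08] <- [7d 70 81 a1 cd b4 a8]
D2: mem[0x09..0x0b] <- [81 a1 cd]
D3: mem[0x13..0x14] <- [7d 70]
query mem[0x06]=0xcd, mem[0x0d]=0x81, mem[0x13]=0x7d

MEM[0x06,0x0d,0x13] = cd 81 7d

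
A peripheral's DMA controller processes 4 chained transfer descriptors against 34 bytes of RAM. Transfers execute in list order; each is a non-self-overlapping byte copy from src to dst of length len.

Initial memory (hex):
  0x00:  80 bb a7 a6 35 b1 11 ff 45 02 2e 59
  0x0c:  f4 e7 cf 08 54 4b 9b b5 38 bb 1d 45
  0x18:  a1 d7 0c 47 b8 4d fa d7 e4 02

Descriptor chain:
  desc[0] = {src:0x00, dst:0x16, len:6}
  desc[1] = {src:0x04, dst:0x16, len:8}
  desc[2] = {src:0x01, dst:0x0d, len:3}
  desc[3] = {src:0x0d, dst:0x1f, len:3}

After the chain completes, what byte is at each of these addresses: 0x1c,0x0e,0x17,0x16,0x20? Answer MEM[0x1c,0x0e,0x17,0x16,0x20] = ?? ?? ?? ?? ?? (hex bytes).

D0: mem[0x16..0x1b] <- [80 bb a7 a6 35 b1]
D1: mem[0x16..0x1d] <- [35 b1 11 ff 45 02 2e 59]
D2: mem[0x0d..0x0f] <- [bb a7 a6]
D3: mem[0x1f..0x21] <- [bb a7 a6]
query mem[0x1c]=0x2e, mem[0x0e]=0xa7, mem[0x17]=0xb1, mem[0x16]=0x35, mem[0x20]=0xa7

MEM[0x1c,0x0e,0x17,0x16,0x20] = 2e a7 b1 35 a7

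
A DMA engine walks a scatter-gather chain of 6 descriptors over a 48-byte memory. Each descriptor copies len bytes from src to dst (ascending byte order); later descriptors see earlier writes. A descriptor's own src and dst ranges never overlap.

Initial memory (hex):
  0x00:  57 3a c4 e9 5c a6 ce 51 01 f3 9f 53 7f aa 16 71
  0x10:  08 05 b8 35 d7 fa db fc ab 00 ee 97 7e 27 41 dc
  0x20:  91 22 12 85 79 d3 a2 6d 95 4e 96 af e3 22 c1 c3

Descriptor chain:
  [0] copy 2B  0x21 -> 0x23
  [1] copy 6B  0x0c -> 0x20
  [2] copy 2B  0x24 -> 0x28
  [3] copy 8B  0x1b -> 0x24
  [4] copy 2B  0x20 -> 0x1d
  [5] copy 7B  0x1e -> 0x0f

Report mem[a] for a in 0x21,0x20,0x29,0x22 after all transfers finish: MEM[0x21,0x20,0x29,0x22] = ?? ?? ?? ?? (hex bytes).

#0 dst[0x23+2] := {0x22,0x12}
#1 dst[0x20+6] := {0x7f,0xaa,0x16,0x71,0x08,0x05}
#2 dst[0x28+2] := {0x08,0x05}
#3 dst[0x24+8] := {0x97,0x7e,0x27,0x41,0xdc,0x7f,0xaa,0x16}
#4 dst[0x1d+2] := {0x7f,0xaa}
#5 dst[0x0f+7] := {0xaa,0xdc,0x7f,0xaa,0x16,0x71,0x97}
query mem[0x21]=0xaa, mem[0x20]=0x7f, mem[0x29]=0x7f, mem[0x22]=0x16

MEM[0x21,0x20,0x29,0x22] = aa 7f 7f 16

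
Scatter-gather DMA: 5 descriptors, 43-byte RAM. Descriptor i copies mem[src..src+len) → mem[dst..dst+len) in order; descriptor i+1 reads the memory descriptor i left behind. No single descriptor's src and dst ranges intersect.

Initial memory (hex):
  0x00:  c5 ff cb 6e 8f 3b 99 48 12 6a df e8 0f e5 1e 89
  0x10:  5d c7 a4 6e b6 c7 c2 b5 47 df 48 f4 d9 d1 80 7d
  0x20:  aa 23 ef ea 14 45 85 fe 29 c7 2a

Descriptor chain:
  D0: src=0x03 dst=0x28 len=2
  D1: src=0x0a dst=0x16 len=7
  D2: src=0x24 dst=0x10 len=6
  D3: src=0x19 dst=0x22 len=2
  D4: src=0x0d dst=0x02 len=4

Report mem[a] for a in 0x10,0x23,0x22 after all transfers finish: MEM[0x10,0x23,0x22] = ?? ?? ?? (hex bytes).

D0: mem[0x28..0x29] <- [6e 8f]
D1: mem[0x16..0x1c] <- [df e8 0f e5 1e 89 5d]
D2: mem[0x10..0x15] <- [14 45 85 fe 6e 8f]
D3: mem[0x22..0x23] <- [e5 1e]
D4: mem[0x02..0x05] <- [e5 1e 89 14]
query mem[0x10]=0x14, mem[0x23]=0x1e, mem[0x22]=0xe5

MEM[0x10,0x23,0x22] = 14 1e e5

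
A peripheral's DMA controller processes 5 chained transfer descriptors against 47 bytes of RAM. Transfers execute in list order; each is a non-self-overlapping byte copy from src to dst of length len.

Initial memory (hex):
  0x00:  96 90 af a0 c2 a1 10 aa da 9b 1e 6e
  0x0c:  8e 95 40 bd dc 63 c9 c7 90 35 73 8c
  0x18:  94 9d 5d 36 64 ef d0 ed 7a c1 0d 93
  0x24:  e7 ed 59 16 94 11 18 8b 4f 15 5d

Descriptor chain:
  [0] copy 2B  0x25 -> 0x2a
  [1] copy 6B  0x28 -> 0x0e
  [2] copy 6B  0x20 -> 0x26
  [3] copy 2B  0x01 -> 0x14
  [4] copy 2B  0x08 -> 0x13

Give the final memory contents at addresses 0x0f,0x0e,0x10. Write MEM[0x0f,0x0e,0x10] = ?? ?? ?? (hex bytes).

[0] 0x25->0x2a len=2 : ed 59
[1] 0x28->0x0e len=6 : 94 11 ed 59 4f 15
[2] 0x20->0x26 len=6 : 7a c1 0d 93 e7 ed
[3] 0x01->0x14 len=2 : 90 af
[4] 0x08->0x13 len=2 : da 9b
query mem[0x0f]=0x11, mem[0x0e]=0x94, mem[0x10]=0xed

MEM[0x0f,0x0e,0x10] = 11 94 ed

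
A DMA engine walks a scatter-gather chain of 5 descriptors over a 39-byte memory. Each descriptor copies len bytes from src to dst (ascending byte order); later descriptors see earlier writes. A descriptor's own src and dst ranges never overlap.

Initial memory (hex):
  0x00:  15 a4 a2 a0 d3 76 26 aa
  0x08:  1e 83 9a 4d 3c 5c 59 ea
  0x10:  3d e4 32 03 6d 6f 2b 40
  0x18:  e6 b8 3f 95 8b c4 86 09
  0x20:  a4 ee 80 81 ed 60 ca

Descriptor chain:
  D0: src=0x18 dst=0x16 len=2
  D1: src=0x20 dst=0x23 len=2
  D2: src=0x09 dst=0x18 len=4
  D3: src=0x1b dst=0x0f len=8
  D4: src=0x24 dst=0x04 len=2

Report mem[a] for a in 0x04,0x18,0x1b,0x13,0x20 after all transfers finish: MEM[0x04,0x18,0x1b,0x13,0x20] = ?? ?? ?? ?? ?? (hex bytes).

#0 dst[0x16+2] := {0xe6,0xb8}
#1 dst[0x23+2] := {0xa4,0xee}
#2 dst[0x18+4] := {0x83,0x9a,0x4d,0x3c}
#3 dst[0x0f+8] := {0x3c,0x8b,0xc4,0x86,0x09,0xa4,0xee,0x80}
#4 dst[0x04+2] := {0xee,0x60}
query mem[0x04]=0xee, mem[0x18]=0x83, mem[0x1b]=0x3c, mem[0x13]=0x09, mem[0x20]=0xa4

MEM[0x04,0x18,0x1b,0x13,0x20] = ee 83 3c 09 a4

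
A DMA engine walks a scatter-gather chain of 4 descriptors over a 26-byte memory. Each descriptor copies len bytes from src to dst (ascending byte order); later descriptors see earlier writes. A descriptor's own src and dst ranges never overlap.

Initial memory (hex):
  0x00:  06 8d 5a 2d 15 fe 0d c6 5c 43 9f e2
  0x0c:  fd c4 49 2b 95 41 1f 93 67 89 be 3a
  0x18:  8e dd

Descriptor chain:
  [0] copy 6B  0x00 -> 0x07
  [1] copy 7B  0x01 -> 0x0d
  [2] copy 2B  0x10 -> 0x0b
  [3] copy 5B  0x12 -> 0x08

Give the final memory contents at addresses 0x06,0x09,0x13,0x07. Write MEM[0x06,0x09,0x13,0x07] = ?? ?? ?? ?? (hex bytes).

#0 dst[0x07+6] := {0x06,0x8d,0x5a,0x2d,0x15,0xfe}
#1 dst[0x0d+7] := {0x8d,0x5a,0x2d,0x15,0xfe,0x0d,0x06}
#2 dst[0x0b+2] := {0x15,0xfe}
#3 dst[0x08+5] := {0x0d,0x06,0x67,0x89,0xbe}
query mem[0x06]=0x0d, mem[0x09]=0x06, mem[0x13]=0x06, mem[0x07]=0x06

MEM[0x06,0x09,0x13,0x07] = 0d 06 06 06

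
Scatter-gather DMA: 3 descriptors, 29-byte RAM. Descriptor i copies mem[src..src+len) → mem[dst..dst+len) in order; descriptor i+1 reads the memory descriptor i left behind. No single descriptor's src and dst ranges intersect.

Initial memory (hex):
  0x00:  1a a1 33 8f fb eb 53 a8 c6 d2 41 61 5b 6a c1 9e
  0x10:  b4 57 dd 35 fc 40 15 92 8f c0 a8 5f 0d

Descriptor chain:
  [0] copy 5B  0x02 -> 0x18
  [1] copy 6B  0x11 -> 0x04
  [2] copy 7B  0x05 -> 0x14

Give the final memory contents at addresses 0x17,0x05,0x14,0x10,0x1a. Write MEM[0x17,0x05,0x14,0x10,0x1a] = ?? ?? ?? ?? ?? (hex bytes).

D0: mem[0x18..0x1c] <- [33 8f fb eb 53]
D1: mem[0x04..0x09] <- [57 dd 35 fc 40 15]
D2: mem[0x14..0x1a] <- [dd 35 fc 40 15 41 61]
query mem[0x17]=0x40, mem[0x05]=0xdd, mem[0x14]=0xdd, mem[0x10]=0xb4, mem[0x1a]=0x61

MEM[0x17,0x05,0x14,0x10,0x1a] = 40 dd dd b4 61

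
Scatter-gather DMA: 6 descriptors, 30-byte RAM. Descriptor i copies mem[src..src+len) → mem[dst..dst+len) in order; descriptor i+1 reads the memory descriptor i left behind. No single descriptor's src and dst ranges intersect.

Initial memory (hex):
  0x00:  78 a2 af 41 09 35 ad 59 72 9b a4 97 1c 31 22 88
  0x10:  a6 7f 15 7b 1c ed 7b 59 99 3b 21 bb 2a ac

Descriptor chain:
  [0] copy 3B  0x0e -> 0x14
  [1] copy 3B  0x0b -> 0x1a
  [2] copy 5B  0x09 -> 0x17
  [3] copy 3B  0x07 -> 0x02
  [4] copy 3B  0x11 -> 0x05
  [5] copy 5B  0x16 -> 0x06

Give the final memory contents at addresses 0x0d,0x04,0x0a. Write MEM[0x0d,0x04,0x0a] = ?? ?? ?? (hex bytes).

MEM[0x0d,0x04,0x0a] = 31 9b 1c

[0] 0x0e->0x14 len=3 : 22 88 a6
[1] 0x0b->0x1a len=3 : 97 1c 31
[2] 0x09->0x17 len=5 : 9b a4 97 1c 31
[3] 0x07->0x02 len=3 : 59 72 9b
[4] 0x11->0x05 len=3 : 7f 15 7b
[5] 0x16->0x06 len=5 : a6 9b a4 97 1c
query mem[0x0d]=0x31, mem[0x04]=0x9b, mem[0x0a]=0x1c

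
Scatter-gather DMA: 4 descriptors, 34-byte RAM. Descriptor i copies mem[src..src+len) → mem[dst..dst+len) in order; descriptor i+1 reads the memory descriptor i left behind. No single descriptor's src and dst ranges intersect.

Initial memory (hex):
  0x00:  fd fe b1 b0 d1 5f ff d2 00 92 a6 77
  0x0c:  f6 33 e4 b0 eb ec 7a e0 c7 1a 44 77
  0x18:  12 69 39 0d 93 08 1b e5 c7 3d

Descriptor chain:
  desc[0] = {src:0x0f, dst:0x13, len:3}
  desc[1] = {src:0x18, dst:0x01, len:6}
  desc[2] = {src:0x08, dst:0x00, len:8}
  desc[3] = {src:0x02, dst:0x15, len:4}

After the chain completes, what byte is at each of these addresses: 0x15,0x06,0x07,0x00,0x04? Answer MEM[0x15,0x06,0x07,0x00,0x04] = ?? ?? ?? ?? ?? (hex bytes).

D0: mem[0x13..0x15] <- [b0 eb ec]
D1: mem[0x01..0x06] <- [12 69 39 0d 93 08]
D2: mem[0x00..0x07] <- [00 92 a6 77 f6 33 e4 b0]
D3: mem[0x15..0x18] <- [a6 77 f6 33]
query mem[0x15]=0xa6, mem[0x06]=0xe4, mem[0x07]=0xb0, mem[0x00]=0x00, mem[0x04]=0xf6

MEM[0x15,0x06,0x07,0x00,0x04] = a6 e4 b0 00 f6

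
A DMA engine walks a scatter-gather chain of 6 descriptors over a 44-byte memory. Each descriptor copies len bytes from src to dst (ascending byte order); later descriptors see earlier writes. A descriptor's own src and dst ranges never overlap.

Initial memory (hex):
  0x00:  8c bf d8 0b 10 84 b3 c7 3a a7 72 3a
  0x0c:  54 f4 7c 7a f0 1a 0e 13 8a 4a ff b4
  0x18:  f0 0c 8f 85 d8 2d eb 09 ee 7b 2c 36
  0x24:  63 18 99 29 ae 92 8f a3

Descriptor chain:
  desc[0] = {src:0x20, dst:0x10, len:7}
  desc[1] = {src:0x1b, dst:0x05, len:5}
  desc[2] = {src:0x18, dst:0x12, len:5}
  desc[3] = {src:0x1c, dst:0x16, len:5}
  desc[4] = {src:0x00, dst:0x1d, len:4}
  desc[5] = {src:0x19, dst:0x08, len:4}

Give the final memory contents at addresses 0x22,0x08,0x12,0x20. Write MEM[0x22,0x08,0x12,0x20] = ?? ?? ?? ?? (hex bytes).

MEM[0x22,0x08,0x12,0x20] = 2c 09 f0 0b

#0 dst[0x10+7] := {0xee,0x7b,0x2c,0x36,0x63,0x18,0x99}
#1 dst[0x05+5] := {0x85,0xd8,0x2d,0xeb,0x09}
#2 dst[0x12+5] := {0xf0,0x0c,0x8f,0x85,0xd8}
#3 dst[0x16+5] := {0xd8,0x2d,0xeb,0x09,0xee}
#4 dst[0x1d+4] := {0x8c,0xbf,0xd8,0x0b}
#5 dst[0x08+4] := {0x09,0xee,0x85,0xd8}
query mem[0x22]=0x2c, mem[0x08]=0x09, mem[0x12]=0xf0, mem[0x20]=0x0b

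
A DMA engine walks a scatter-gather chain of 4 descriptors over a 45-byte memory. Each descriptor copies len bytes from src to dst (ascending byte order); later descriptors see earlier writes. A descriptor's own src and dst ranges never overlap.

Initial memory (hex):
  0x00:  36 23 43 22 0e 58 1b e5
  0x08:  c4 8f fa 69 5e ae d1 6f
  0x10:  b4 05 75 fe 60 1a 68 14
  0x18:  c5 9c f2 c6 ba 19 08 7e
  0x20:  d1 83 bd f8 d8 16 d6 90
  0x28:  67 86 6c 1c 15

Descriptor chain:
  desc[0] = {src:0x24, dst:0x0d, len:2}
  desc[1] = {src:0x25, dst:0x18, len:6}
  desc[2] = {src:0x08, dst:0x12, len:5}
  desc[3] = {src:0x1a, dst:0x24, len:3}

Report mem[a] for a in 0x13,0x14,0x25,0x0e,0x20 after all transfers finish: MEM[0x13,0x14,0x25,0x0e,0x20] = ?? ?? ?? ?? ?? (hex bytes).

MEM[0x13,0x14,0x25,0x0e,0x20] = 8f fa 67 16 d1

#0 dst[0x0d+2] := {0xd8,0x16}
#1 dst[0x18+6] := {0x16,0xd6,0x90,0x67,0x86,0x6c}
#2 dst[0x12+5] := {0xc4,0x8f,0xfa,0x69,0x5e}
#3 dst[0x24+3] := {0x90,0x67,0x86}
query mem[0x13]=0x8f, mem[0x14]=0xfa, mem[0x25]=0x67, mem[0x0e]=0x16, mem[0x20]=0xd1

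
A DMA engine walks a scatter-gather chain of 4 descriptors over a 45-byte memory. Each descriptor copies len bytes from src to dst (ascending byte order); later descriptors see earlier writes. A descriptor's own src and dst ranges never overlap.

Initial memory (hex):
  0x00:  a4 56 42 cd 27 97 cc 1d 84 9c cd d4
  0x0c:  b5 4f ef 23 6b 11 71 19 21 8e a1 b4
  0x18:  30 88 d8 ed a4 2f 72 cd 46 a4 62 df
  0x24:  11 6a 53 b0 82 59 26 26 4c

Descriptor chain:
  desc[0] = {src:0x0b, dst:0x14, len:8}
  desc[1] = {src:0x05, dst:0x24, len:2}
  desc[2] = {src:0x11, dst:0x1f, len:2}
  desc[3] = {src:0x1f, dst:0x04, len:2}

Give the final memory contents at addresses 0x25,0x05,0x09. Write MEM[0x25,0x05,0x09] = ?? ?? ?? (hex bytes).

MEM[0x25,0x05,0x09] = cc 71 9c

D0: mem[0x14..0x1b] <- [d4 b5 4f ef 23 6b 11 71]
D1: mem[0x24..0x25] <- [97 cc]
D2: mem[0x1f..0x20] <- [11 71]
D3: mem[0x04..0x05] <- [11 71]
query mem[0x25]=0xcc, mem[0x05]=0x71, mem[0x09]=0x9c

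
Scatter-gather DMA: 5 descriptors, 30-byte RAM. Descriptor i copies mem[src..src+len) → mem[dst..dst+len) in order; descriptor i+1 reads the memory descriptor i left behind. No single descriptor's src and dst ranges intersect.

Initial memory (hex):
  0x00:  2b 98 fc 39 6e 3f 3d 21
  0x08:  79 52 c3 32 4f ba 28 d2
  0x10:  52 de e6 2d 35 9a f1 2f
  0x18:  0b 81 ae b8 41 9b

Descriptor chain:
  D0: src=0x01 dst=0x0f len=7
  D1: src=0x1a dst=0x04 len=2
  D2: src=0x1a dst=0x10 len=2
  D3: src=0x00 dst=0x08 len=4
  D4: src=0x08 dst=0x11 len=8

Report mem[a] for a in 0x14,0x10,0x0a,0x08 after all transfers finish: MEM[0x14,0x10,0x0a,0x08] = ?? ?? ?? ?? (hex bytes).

#0 dst[0x0f+7] := {0x98,0xfc,0x39,0x6e,0x3f,0x3d,0x21}
#1 dst[0x04+2] := {0xae,0xb8}
#2 dst[0x10+2] := {0xae,0xb8}
#3 dst[0x08+4] := {0x2b,0x98,0xfc,0x39}
#4 dst[0x11+8] := {0x2b,0x98,0xfc,0x39,0x4f,0xba,0x28,0x98}
query mem[0x14]=0x39, mem[0x10]=0xae, mem[0x0a]=0xfc, mem[0x08]=0x2b

MEM[0x14,0x10,0x0a,0x08] = 39 ae fc 2b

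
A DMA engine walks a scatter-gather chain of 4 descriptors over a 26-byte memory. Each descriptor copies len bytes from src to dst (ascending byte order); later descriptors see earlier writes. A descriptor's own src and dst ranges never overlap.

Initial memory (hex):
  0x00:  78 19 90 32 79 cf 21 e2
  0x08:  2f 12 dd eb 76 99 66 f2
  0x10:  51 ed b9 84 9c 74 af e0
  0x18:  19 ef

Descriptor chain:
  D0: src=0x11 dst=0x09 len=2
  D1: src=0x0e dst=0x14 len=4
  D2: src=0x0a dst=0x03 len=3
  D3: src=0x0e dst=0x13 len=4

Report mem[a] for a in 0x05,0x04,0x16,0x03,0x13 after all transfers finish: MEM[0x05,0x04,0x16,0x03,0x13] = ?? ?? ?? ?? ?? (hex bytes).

[0] 0x11->0x09 len=2 : ed b9
[1] 0x0e->0x14 len=4 : 66 f2 51 ed
[2] 0x0a->0x03 len=3 : b9 eb 76
[3] 0x0e->0x13 len=4 : 66 f2 51 ed
query mem[0x05]=0x76, mem[0x04]=0xeb, mem[0x16]=0xed, mem[0x03]=0xb9, mem[0x13]=0x66

MEM[0x05,0x04,0x16,0x03,0x13] = 76 eb ed b9 66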